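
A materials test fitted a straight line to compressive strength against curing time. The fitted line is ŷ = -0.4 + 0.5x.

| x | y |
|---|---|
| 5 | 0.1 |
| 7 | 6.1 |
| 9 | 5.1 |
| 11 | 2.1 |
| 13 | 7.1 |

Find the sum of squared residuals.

SSE = 24

x=5: ŷ = -0.4 + 0.5·5 = 2.1; e = 0.1 − 2.1 = -2
x=7: ŷ = -0.4 + 0.5·7 = 3.1; e = 6.1 − 3.1 = 3
x=9: ŷ = -0.4 + 0.5·9 = 4.1; e = 5.1 − 4.1 = 1
x=11: ŷ = -0.4 + 0.5·11 = 5.1; e = 2.1 − 5.1 = -3
x=13: ŷ = -0.4 + 0.5·13 = 6.1; e = 7.1 − 6.1 = 1
SSE = 4 + 9 + 1 + 9 + 1 = 24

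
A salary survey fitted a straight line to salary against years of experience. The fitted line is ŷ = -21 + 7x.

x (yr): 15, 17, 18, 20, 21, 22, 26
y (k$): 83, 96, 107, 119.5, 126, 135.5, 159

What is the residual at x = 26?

ŷ = -21 + 7·26 = 161
r = 159 − 161 = -2

r = -2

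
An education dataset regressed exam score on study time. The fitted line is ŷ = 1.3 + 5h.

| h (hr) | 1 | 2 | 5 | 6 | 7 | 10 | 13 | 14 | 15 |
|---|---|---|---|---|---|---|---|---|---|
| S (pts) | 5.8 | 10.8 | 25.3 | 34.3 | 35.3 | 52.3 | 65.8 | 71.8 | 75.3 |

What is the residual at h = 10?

r = 1

ŷ = 1.3 + 5·10 = 51.3
r = 52.3 − 51.3 = 1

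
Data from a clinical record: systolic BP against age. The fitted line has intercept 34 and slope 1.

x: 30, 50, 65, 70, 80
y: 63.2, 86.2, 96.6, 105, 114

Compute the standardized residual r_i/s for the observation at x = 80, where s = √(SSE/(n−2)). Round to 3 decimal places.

x=30: ŷ = 34 + 30 = 64; r = 63.2 − 64 = -0.8
x=50: ŷ = 34 + 50 = 84; r = 86.2 − 84 = 2.2
x=65: ŷ = 34 + 65 = 99; r = 96.6 − 99 = -2.4
x=70: ŷ = 34 + 70 = 104; r = 105 − 104 = 1
x=80: ŷ = 34 + 80 = 114; r = 114 − 114 = 0
SSE = 0.64 + 4.84 + 5.76 + 1 + 0 = 12.24
s = √(12.24/3) = 2.0199
r/s = 0 / 2.0199 = 0.000

0.000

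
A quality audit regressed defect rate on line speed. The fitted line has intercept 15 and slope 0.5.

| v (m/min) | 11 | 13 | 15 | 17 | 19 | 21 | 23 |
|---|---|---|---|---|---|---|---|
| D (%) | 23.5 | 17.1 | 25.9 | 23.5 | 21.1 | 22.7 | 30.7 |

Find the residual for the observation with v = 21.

D̂ = 15 + 0.5·21 = 25.5
e = 22.7 − 25.5 = -2.8

e = -2.8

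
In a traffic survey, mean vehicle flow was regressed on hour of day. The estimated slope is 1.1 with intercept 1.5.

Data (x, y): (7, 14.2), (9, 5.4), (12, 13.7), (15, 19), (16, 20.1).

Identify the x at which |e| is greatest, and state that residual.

x=7: ŷ = 1.5 + 1.1·7 = 9.2; e = 14.2 − 9.2 = 5
x=9: ŷ = 1.5 + 1.1·9 = 11.4; e = 5.4 − 11.4 = -6
x=12: ŷ = 1.5 + 1.1·12 = 14.7; e = 13.7 − 14.7 = -1
x=15: ŷ = 1.5 + 1.1·15 = 18; e = 19 − 18 = 1
x=16: ŷ = 1.5 + 1.1·16 = 19.1; e = 20.1 − 19.1 = 1
Largest |e| is 6 at x = 9, residual -6.

x = 9, e = -6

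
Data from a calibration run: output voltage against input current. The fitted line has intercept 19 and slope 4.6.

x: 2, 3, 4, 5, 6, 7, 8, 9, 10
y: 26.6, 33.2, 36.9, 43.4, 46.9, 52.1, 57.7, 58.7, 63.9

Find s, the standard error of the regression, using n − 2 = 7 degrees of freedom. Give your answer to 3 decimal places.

x=2: ŷ = 19 + 4.6·2 = 28.2; r = 26.6 − 28.2 = -1.6
x=3: ŷ = 19 + 4.6·3 = 32.8; r = 33.2 − 32.8 = 0.4
x=4: ŷ = 19 + 4.6·4 = 37.4; r = 36.9 − 37.4 = -0.5
x=5: ŷ = 19 + 4.6·5 = 42; r = 43.4 − 42 = 1.4
x=6: ŷ = 19 + 4.6·6 = 46.6; r = 46.9 − 46.6 = 0.3
x=7: ŷ = 19 + 4.6·7 = 51.2; r = 52.1 − 51.2 = 0.9
x=8: ŷ = 19 + 4.6·8 = 55.8; r = 57.7 − 55.8 = 1.9
x=9: ŷ = 19 + 4.6·9 = 60.4; r = 58.7 − 60.4 = -1.7
x=10: ŷ = 19 + 4.6·10 = 65; r = 63.9 − 65 = -1.1
SSE = 2.56 + 0.16 + 0.25 + 1.96 + 0.09 + 0.81 + 3.61 + 2.89 + 1.21 = 13.54
s = √(13.54/7) = √1.93429 ≈ 1.391

s = 1.391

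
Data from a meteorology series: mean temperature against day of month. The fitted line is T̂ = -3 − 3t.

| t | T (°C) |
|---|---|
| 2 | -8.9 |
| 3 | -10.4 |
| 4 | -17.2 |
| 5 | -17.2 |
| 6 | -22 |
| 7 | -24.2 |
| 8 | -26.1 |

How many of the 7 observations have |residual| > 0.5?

5

t=2: T̂ = -3 − 3·2 = -9; r = -8.9 − (-9) = 0.1
t=3: T̂ = -3 − 3·3 = -12; r = -10.4 − (-12) = 1.6
t=4: T̂ = -3 − 3·4 = -15; r = -17.2 − (-15) = -2.2
t=5: T̂ = -3 − 3·5 = -18; r = -17.2 − (-18) = 0.8
t=6: T̂ = -3 − 3·6 = -21; r = -22 − (-21) = -1
t=7: T̂ = -3 − 3·7 = -24; r = -24.2 − (-24) = -0.2
t=8: T̂ = -3 − 3·8 = -27; r = -26.1 − (-27) = 0.9
|r| > 0.5: t=3 (|r|=1.6), t=4 (|r|=2.2), t=5 (|r|=0.8), t=6 (|r|=1), t=8 (|r|=0.9) → 5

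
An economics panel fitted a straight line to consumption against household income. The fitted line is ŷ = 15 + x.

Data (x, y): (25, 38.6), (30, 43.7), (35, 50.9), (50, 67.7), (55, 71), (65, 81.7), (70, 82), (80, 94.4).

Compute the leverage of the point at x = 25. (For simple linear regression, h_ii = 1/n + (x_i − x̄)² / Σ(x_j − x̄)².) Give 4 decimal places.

h = 0.3722

x̄ = (25 + 30 + 35 + 50 + 55 + 65 + 70 + 80)/8 = 51.25
Σ(x − x̄)² = 689.062 + 451.562 + 264.062 + 1.5625 + 14.0625 + 189.062 + 351.562 + 826.562 = 2787.5
h = 1/8 + (-26.25)²/2787.5 = 0.125 + 0.247197 = 0.3722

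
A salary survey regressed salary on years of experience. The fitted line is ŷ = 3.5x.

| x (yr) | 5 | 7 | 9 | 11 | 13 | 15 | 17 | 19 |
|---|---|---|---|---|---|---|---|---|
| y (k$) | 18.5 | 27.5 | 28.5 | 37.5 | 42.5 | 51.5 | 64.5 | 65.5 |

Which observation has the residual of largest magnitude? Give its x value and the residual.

x = 17, r = 5

x=5: ŷ = 3.5·5 = 17.5; r = 18.5 − 17.5 = 1
x=7: ŷ = 3.5·7 = 24.5; r = 27.5 − 24.5 = 3
x=9: ŷ = 3.5·9 = 31.5; r = 28.5 − 31.5 = -3
x=11: ŷ = 3.5·11 = 38.5; r = 37.5 − 38.5 = -1
x=13: ŷ = 3.5·13 = 45.5; r = 42.5 − 45.5 = -3
x=15: ŷ = 3.5·15 = 52.5; r = 51.5 − 52.5 = -1
x=17: ŷ = 3.5·17 = 59.5; r = 64.5 − 59.5 = 5
x=19: ŷ = 3.5·19 = 66.5; r = 65.5 − 66.5 = -1
Largest |r| is 5 at x = 17, residual 5.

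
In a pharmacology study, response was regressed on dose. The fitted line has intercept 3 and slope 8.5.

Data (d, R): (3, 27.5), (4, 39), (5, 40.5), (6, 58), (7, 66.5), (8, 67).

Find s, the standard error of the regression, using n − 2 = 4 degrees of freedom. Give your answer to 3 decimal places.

s = 4.416

d=3: R̂ = 3 + 8.5·3 = 28.5; e = 27.5 − 28.5 = -1
d=4: R̂ = 3 + 8.5·4 = 37; e = 39 − 37 = 2
d=5: R̂ = 3 + 8.5·5 = 45.5; e = 40.5 − 45.5 = -5
d=6: R̂ = 3 + 8.5·6 = 54; e = 58 − 54 = 4
d=7: R̂ = 3 + 8.5·7 = 62.5; e = 66.5 − 62.5 = 4
d=8: R̂ = 3 + 8.5·8 = 71; e = 67 − 71 = -4
SSE = 1 + 4 + 25 + 16 + 16 + 16 = 78
s = √(78/4) = √19.5 ≈ 4.416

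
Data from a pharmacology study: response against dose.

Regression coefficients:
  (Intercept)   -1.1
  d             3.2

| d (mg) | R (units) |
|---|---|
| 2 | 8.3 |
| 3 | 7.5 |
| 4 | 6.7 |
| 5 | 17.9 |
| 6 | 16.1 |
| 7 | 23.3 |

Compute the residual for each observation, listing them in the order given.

3, -1, -5, 3, -2, 2

d=2: R̂ = -1.1 + 3.2·2 = 5.3; e = 8.3 − 5.3 = 3
d=3: R̂ = -1.1 + 3.2·3 = 8.5; e = 7.5 − 8.5 = -1
d=4: R̂ = -1.1 + 3.2·4 = 11.7; e = 6.7 − 11.7 = -5
d=5: R̂ = -1.1 + 3.2·5 = 14.9; e = 17.9 − 14.9 = 3
d=6: R̂ = -1.1 + 3.2·6 = 18.1; e = 16.1 − 18.1 = -2
d=7: R̂ = -1.1 + 3.2·7 = 21.3; e = 23.3 − 21.3 = 2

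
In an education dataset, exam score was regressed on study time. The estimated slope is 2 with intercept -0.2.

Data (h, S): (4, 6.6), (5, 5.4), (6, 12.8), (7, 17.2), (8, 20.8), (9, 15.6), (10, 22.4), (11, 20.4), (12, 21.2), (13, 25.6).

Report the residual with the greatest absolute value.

h=4: Ŝ = -0.2 + 2·4 = 7.8; r = 6.6 − 7.8 = -1.2
h=5: Ŝ = -0.2 + 2·5 = 9.8; r = 5.4 − 9.8 = -4.4
h=6: Ŝ = -0.2 + 2·6 = 11.8; r = 12.8 − 11.8 = 1
h=7: Ŝ = -0.2 + 2·7 = 13.8; r = 17.2 − 13.8 = 3.4
h=8: Ŝ = -0.2 + 2·8 = 15.8; r = 20.8 − 15.8 = 5
h=9: Ŝ = -0.2 + 2·9 = 17.8; r = 15.6 − 17.8 = -2.2
h=10: Ŝ = -0.2 + 2·10 = 19.8; r = 22.4 − 19.8 = 2.6
h=11: Ŝ = -0.2 + 2·11 = 21.8; r = 20.4 − 21.8 = -1.4
h=12: Ŝ = -0.2 + 2·12 = 23.8; r = 21.2 − 23.8 = -2.6
h=13: Ŝ = -0.2 + 2·13 = 25.8; r = 25.6 − 25.8 = -0.2
Largest |r| is 5 at h = 8, residual 5.

r = 5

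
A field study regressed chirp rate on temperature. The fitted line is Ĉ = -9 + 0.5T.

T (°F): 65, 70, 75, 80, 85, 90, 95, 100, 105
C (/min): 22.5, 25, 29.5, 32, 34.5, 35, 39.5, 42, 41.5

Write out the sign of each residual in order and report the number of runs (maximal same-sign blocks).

5 runs

T=65: Ĉ = -9 + 0.5·65 = 23.5; e = 22.5 − 23.5 = -1
T=70: Ĉ = -9 + 0.5·70 = 26; e = 25 − 26 = -1
T=75: Ĉ = -9 + 0.5·75 = 28.5; e = 29.5 − 28.5 = 1
T=80: Ĉ = -9 + 0.5·80 = 31; e = 32 − 31 = 1
T=85: Ĉ = -9 + 0.5·85 = 33.5; e = 34.5 − 33.5 = 1
T=90: Ĉ = -9 + 0.5·90 = 36; e = 35 − 36 = -1
T=95: Ĉ = -9 + 0.5·95 = 38.5; e = 39.5 − 38.5 = 1
T=100: Ĉ = -9 + 0.5·100 = 41; e = 42 − 41 = 1
T=105: Ĉ = -9 + 0.5·105 = 43.5; e = 41.5 − 43.5 = -2
Signs: − − + + + − + + −
Runs: −×2, +×3, −×1, +×2, −×1 → 5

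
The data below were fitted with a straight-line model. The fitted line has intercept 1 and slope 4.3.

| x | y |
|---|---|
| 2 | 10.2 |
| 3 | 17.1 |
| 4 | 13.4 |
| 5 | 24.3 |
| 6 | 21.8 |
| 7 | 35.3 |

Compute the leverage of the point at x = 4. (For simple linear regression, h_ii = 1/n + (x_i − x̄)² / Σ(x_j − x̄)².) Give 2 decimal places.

x̄ = (2 + 3 + 4 + 5 + 6 + 7)/6 = 4.5
Σ(x − x̄)² = 6.25 + 2.25 + 0.25 + 0.25 + 2.25 + 6.25 = 17.5
h = 1/6 + (-0.5)²/17.5 = 0.166667 + 0.0142857 = 0.18

h = 0.18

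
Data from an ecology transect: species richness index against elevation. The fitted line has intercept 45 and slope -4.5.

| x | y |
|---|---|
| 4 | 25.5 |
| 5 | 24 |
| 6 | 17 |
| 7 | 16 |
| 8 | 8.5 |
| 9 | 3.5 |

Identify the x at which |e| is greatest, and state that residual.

x = 7, e = 2.5

x=4: ŷ = 45 − 4.5·4 = 27; e = 25.5 − 27 = -1.5
x=5: ŷ = 45 − 4.5·5 = 22.5; e = 24 − 22.5 = 1.5
x=6: ŷ = 45 − 4.5·6 = 18; e = 17 − 18 = -1
x=7: ŷ = 45 − 4.5·7 = 13.5; e = 16 − 13.5 = 2.5
x=8: ŷ = 45 − 4.5·8 = 9; e = 8.5 − 9 = -0.5
x=9: ŷ = 45 − 4.5·9 = 4.5; e = 3.5 − 4.5 = -1
Largest |e| is 2.5 at x = 7, residual 2.5.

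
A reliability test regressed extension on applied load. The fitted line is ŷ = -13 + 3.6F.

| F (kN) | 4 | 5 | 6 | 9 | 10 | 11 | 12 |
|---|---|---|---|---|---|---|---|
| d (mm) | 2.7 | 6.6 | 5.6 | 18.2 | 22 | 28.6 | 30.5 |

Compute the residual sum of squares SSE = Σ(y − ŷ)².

SSE = 19.78

F=4: ŷ = -13 + 3.6·4 = 1.4; r = 2.7 − 1.4 = 1.3
F=5: ŷ = -13 + 3.6·5 = 5; r = 6.6 − 5 = 1.6
F=6: ŷ = -13 + 3.6·6 = 8.6; r = 5.6 − 8.6 = -3
F=9: ŷ = -13 + 3.6·9 = 19.4; r = 18.2 − 19.4 = -1.2
F=10: ŷ = -13 + 3.6·10 = 23; r = 22 − 23 = -1
F=11: ŷ = -13 + 3.6·11 = 26.6; r = 28.6 − 26.6 = 2
F=12: ŷ = -13 + 3.6·12 = 30.2; r = 30.5 − 30.2 = 0.3
SSE = 1.69 + 2.56 + 9 + 1.44 + 1 + 4 + 0.09 = 19.78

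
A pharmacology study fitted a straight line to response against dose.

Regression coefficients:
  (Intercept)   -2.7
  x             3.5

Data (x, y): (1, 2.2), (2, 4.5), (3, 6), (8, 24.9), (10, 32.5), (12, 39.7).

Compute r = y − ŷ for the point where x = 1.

ŷ = -2.7 + 3.5·1 = 0.8
r = 2.2 − 0.8 = 1.4

r = 1.4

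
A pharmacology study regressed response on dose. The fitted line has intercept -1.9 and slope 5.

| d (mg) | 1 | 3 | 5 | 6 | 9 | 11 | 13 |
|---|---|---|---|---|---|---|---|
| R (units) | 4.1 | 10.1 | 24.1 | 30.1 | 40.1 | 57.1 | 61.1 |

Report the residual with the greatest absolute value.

e = 4

d=1: ŷ = -1.9 + 5·1 = 3.1; e = 4.1 − 3.1 = 1
d=3: ŷ = -1.9 + 5·3 = 13.1; e = 10.1 − 13.1 = -3
d=5: ŷ = -1.9 + 5·5 = 23.1; e = 24.1 − 23.1 = 1
d=6: ŷ = -1.9 + 5·6 = 28.1; e = 30.1 − 28.1 = 2
d=9: ŷ = -1.9 + 5·9 = 43.1; e = 40.1 − 43.1 = -3
d=11: ŷ = -1.9 + 5·11 = 53.1; e = 57.1 − 53.1 = 4
d=13: ŷ = -1.9 + 5·13 = 63.1; e = 61.1 − 63.1 = -2
Largest |e| is 4 at d = 11, residual 4.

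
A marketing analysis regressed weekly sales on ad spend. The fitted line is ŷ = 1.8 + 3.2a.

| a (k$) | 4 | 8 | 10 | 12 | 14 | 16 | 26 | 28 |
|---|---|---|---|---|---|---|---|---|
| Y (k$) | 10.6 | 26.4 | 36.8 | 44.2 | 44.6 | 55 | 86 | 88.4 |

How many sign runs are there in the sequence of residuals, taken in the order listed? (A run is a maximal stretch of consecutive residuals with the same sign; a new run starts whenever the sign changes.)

a=4: ŷ = 1.8 + 3.2·4 = 14.6; e = 10.6 − 14.6 = -4
a=8: ŷ = 1.8 + 3.2·8 = 27.4; e = 26.4 − 27.4 = -1
a=10: ŷ = 1.8 + 3.2·10 = 33.8; e = 36.8 − 33.8 = 3
a=12: ŷ = 1.8 + 3.2·12 = 40.2; e = 44.2 − 40.2 = 4
a=14: ŷ = 1.8 + 3.2·14 = 46.6; e = 44.6 − 46.6 = -2
a=16: ŷ = 1.8 + 3.2·16 = 53; e = 55 − 53 = 2
a=26: ŷ = 1.8 + 3.2·26 = 85; e = 86 − 85 = 1
a=28: ŷ = 1.8 + 3.2·28 = 91.4; e = 88.4 − 91.4 = -3
Signs: − − + + − + + −
Runs: −×2, +×2, −×1, +×2, −×1 → 5

5 runs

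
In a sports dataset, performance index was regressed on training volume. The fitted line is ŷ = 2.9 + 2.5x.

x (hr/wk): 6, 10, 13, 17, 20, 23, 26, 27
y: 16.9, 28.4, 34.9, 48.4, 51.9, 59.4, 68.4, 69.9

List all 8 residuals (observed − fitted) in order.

x=6: ŷ = 2.9 + 2.5·6 = 17.9; r = 16.9 − 17.9 = -1
x=10: ŷ = 2.9 + 2.5·10 = 27.9; r = 28.4 − 27.9 = 0.5
x=13: ŷ = 2.9 + 2.5·13 = 35.4; r = 34.9 − 35.4 = -0.5
x=17: ŷ = 2.9 + 2.5·17 = 45.4; r = 48.4 − 45.4 = 3
x=20: ŷ = 2.9 + 2.5·20 = 52.9; r = 51.9 − 52.9 = -1
x=23: ŷ = 2.9 + 2.5·23 = 60.4; r = 59.4 − 60.4 = -1
x=26: ŷ = 2.9 + 2.5·26 = 67.9; r = 68.4 − 67.9 = 0.5
x=27: ŷ = 2.9 + 2.5·27 = 70.4; r = 69.9 − 70.4 = -0.5

-1, 0.5, -0.5, 3, -1, -1, 0.5, -0.5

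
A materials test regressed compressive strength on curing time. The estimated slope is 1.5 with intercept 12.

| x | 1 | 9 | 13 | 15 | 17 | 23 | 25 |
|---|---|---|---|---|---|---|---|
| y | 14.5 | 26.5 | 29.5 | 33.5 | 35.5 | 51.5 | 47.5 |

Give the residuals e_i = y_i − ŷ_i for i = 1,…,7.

x=1: ŷ = 12 + 1.5·1 = 13.5; e = 14.5 − 13.5 = 1
x=9: ŷ = 12 + 1.5·9 = 25.5; e = 26.5 − 25.5 = 1
x=13: ŷ = 12 + 1.5·13 = 31.5; e = 29.5 − 31.5 = -2
x=15: ŷ = 12 + 1.5·15 = 34.5; e = 33.5 − 34.5 = -1
x=17: ŷ = 12 + 1.5·17 = 37.5; e = 35.5 − 37.5 = -2
x=23: ŷ = 12 + 1.5·23 = 46.5; e = 51.5 − 46.5 = 5
x=25: ŷ = 12 + 1.5·25 = 49.5; e = 47.5 − 49.5 = -2

1, 1, -2, -1, -2, 5, -2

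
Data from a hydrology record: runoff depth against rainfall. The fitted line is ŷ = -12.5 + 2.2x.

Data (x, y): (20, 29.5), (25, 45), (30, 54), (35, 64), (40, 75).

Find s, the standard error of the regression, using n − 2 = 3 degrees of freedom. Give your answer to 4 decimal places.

x=20: ŷ = -12.5 + 2.2·20 = 31.5; e = 29.5 − 31.5 = -2
x=25: ŷ = -12.5 + 2.2·25 = 42.5; e = 45 − 42.5 = 2.5
x=30: ŷ = -12.5 + 2.2·30 = 53.5; e = 54 − 53.5 = 0.5
x=35: ŷ = -12.5 + 2.2·35 = 64.5; e = 64 − 64.5 = -0.5
x=40: ŷ = -12.5 + 2.2·40 = 75.5; e = 75 − 75.5 = -0.5
SSE = 4 + 6.25 + 0.25 + 0.25 + 0.25 = 11
s = √(11/3) = √3.66667 ≈ 1.9149

s = 1.9149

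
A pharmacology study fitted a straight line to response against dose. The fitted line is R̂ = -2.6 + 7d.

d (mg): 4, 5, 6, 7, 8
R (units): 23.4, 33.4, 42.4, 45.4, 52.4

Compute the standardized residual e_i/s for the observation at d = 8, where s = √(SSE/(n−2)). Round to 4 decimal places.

d=4: R̂ = -2.6 + 7·4 = 25.4; e = 23.4 − 25.4 = -2
d=5: R̂ = -2.6 + 7·5 = 32.4; e = 33.4 − 32.4 = 1
d=6: R̂ = -2.6 + 7·6 = 39.4; e = 42.4 − 39.4 = 3
d=7: R̂ = -2.6 + 7·7 = 46.4; e = 45.4 − 46.4 = -1
d=8: R̂ = -2.6 + 7·8 = 53.4; e = 52.4 − 53.4 = -1
SSE = 4 + 1 + 9 + 1 + 1 = 16
s = √(16/3) = 2.3094
e/s = -1 / 2.3094 = -0.4330

-0.4330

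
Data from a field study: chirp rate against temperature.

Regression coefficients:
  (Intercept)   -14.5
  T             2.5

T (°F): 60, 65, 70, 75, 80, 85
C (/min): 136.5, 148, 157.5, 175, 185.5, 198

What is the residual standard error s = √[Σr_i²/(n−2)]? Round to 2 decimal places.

s = 1.87

T=60: Ĉ = -14.5 + 2.5·60 = 135.5; r = 136.5 − 135.5 = 1
T=65: Ĉ = -14.5 + 2.5·65 = 148; r = 148 − 148 = 0
T=70: Ĉ = -14.5 + 2.5·70 = 160.5; r = 157.5 − 160.5 = -3
T=75: Ĉ = -14.5 + 2.5·75 = 173; r = 175 − 173 = 2
T=80: Ĉ = -14.5 + 2.5·80 = 185.5; r = 185.5 − 185.5 = 0
T=85: Ĉ = -14.5 + 2.5·85 = 198; r = 198 − 198 = 0
SSE = 1 + 0 + 9 + 4 + 0 + 0 = 14
s = √(14/4) = √3.5 ≈ 1.87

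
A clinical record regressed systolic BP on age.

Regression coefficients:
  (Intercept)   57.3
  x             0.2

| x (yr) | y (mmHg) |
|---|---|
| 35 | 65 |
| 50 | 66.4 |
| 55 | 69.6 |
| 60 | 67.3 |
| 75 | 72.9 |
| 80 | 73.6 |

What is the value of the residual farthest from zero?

e = -2

x=35: ŷ = 57.3 + 0.2·35 = 64.3; e = 65 − 64.3 = 0.7
x=50: ŷ = 57.3 + 0.2·50 = 67.3; e = 66.4 − 67.3 = -0.9
x=55: ŷ = 57.3 + 0.2·55 = 68.3; e = 69.6 − 68.3 = 1.3
x=60: ŷ = 57.3 + 0.2·60 = 69.3; e = 67.3 − 69.3 = -2
x=75: ŷ = 57.3 + 0.2·75 = 72.3; e = 72.9 − 72.3 = 0.6
x=80: ŷ = 57.3 + 0.2·80 = 73.3; e = 73.6 − 73.3 = 0.3
Largest |e| is 2 at x = 60, residual -2.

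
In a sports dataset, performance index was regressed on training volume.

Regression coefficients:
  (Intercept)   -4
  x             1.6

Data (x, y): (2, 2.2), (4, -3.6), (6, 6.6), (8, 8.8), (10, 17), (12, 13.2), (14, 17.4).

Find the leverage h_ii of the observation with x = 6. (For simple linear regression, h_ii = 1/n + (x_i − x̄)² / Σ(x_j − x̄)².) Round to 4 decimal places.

x̄ = (2 + 4 + 6 + 8 + 10 + 12 + 14)/7 = 8
Σ(x − x̄)² = 36 + 16 + 4 + 0 + 4 + 16 + 36 = 112
h = 1/7 + (-2)²/112 = 0.142857 + 0.0357143 = 0.1786

h = 0.1786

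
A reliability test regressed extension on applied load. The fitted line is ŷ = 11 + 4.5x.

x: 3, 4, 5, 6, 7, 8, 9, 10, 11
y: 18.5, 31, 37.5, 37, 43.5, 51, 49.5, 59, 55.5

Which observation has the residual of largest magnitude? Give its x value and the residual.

x=3: ŷ = 11 + 4.5·3 = 24.5; r = 18.5 − 24.5 = -6
x=4: ŷ = 11 + 4.5·4 = 29; r = 31 − 29 = 2
x=5: ŷ = 11 + 4.5·5 = 33.5; r = 37.5 − 33.5 = 4
x=6: ŷ = 11 + 4.5·6 = 38; r = 37 − 38 = -1
x=7: ŷ = 11 + 4.5·7 = 42.5; r = 43.5 − 42.5 = 1
x=8: ŷ = 11 + 4.5·8 = 47; r = 51 − 47 = 4
x=9: ŷ = 11 + 4.5·9 = 51.5; r = 49.5 − 51.5 = -2
x=10: ŷ = 11 + 4.5·10 = 56; r = 59 − 56 = 3
x=11: ŷ = 11 + 4.5·11 = 60.5; r = 55.5 − 60.5 = -5
Largest |r| is 6 at x = 3, residual -6.

x = 3, r = -6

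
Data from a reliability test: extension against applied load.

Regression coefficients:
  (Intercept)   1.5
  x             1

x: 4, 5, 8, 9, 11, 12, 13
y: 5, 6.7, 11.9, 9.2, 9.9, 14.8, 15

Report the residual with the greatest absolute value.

x=4: ŷ = 1.5 + 4 = 5.5; e = 5 − 5.5 = -0.5
x=5: ŷ = 1.5 + 5 = 6.5; e = 6.7 − 6.5 = 0.2
x=8: ŷ = 1.5 + 8 = 9.5; e = 11.9 − 9.5 = 2.4
x=9: ŷ = 1.5 + 9 = 10.5; e = 9.2 − 10.5 = -1.3
x=11: ŷ = 1.5 + 11 = 12.5; e = 9.9 − 12.5 = -2.6
x=12: ŷ = 1.5 + 12 = 13.5; e = 14.8 − 13.5 = 1.3
x=13: ŷ = 1.5 + 13 = 14.5; e = 15 − 14.5 = 0.5
Largest |e| is 2.6 at x = 11, residual -2.6.

e = -2.6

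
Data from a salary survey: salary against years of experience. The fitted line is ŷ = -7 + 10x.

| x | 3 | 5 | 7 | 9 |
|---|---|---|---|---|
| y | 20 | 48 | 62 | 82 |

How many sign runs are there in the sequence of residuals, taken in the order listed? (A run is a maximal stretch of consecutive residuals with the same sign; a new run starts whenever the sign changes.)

3 runs

x=3: ŷ = -7 + 10·3 = 23; e = 20 − 23 = -3
x=5: ŷ = -7 + 10·5 = 43; e = 48 − 43 = 5
x=7: ŷ = -7 + 10·7 = 63; e = 62 − 63 = -1
x=9: ŷ = -7 + 10·9 = 83; e = 82 − 83 = -1
Signs: − + − −
Runs: −×1, +×1, −×2 → 3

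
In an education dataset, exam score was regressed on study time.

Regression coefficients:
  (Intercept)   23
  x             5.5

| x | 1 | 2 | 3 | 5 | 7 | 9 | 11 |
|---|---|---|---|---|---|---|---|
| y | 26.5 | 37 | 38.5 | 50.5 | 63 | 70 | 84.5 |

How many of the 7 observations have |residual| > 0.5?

x=1: ŷ = 23 + 5.5·1 = 28.5; r = 26.5 − 28.5 = -2
x=2: ŷ = 23 + 5.5·2 = 34; r = 37 − 34 = 3
x=3: ŷ = 23 + 5.5·3 = 39.5; r = 38.5 − 39.5 = -1
x=5: ŷ = 23 + 5.5·5 = 50.5; r = 50.5 − 50.5 = 0
x=7: ŷ = 23 + 5.5·7 = 61.5; r = 63 − 61.5 = 1.5
x=9: ŷ = 23 + 5.5·9 = 72.5; r = 70 − 72.5 = -2.5
x=11: ŷ = 23 + 5.5·11 = 83.5; r = 84.5 − 83.5 = 1
|r| > 0.5: x=1 (|r|=2), x=2 (|r|=3), x=3 (|r|=1), x=7 (|r|=1.5), x=9 (|r|=2.5), x=11 (|r|=1) → 6

6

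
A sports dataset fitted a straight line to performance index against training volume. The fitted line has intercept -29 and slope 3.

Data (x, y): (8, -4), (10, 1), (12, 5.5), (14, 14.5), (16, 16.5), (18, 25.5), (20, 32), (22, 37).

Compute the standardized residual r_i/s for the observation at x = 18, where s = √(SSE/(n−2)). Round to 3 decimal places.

x=8: ŷ = -29 + 3·8 = -5; r = -4 − (-5) = 1
x=10: ŷ = -29 + 3·10 = 1; r = 1 − 1 = 0
x=12: ŷ = -29 + 3·12 = 7; r = 5.5 − 7 = -1.5
x=14: ŷ = -29 + 3·14 = 13; r = 14.5 − 13 = 1.5
x=16: ŷ = -29 + 3·16 = 19; r = 16.5 − 19 = -2.5
x=18: ŷ = -29 + 3·18 = 25; r = 25.5 − 25 = 0.5
x=20: ŷ = -29 + 3·20 = 31; r = 32 − 31 = 1
x=22: ŷ = -29 + 3·22 = 37; r = 37 − 37 = 0
SSE = 1 + 0 + 2.25 + 2.25 + 6.25 + 0.25 + 1 + 0 = 13
s = √(13/6) = 1.47196
r/s = 0.5 / 1.47196 = 0.340

0.340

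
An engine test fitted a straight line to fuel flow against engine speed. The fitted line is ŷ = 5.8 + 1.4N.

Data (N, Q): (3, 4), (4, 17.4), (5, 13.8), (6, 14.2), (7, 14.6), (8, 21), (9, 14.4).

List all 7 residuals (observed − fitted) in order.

-6, 6, 1, 0, -1, 4, -4

N=3: ŷ = 5.8 + 1.4·3 = 10; e = 4 − 10 = -6
N=4: ŷ = 5.8 + 1.4·4 = 11.4; e = 17.4 − 11.4 = 6
N=5: ŷ = 5.8 + 1.4·5 = 12.8; e = 13.8 − 12.8 = 1
N=6: ŷ = 5.8 + 1.4·6 = 14.2; e = 14.2 − 14.2 = 0
N=7: ŷ = 5.8 + 1.4·7 = 15.6; e = 14.6 − 15.6 = -1
N=8: ŷ = 5.8 + 1.4·8 = 17; e = 21 − 17 = 4
N=9: ŷ = 5.8 + 1.4·9 = 18.4; e = 14.4 − 18.4 = -4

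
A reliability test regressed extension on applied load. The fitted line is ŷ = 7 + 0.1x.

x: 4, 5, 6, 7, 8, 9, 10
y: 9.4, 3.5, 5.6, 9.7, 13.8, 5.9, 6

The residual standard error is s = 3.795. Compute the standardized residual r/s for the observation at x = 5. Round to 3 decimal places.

-1.054

ŷ = 7 + 0.1·5 = 7.5
r = 3.5 − 7.5 = -4
r/s = -4 / 3.795 = -1.054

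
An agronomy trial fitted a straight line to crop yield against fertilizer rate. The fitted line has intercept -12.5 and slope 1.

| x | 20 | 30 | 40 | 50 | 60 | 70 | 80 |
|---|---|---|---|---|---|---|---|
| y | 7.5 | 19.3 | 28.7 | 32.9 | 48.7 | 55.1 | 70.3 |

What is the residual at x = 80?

ŷ = -12.5 + 80 = 67.5
e = 70.3 − 67.5 = 2.8

e = 2.8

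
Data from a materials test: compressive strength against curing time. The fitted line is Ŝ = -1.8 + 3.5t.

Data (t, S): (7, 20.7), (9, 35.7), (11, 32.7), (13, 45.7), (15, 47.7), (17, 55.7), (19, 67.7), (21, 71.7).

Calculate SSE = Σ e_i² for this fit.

SSE = 82

t=7: Ŝ = -1.8 + 3.5·7 = 22.7; e = 20.7 − 22.7 = -2
t=9: Ŝ = -1.8 + 3.5·9 = 29.7; e = 35.7 − 29.7 = 6
t=11: Ŝ = -1.8 + 3.5·11 = 36.7; e = 32.7 − 36.7 = -4
t=13: Ŝ = -1.8 + 3.5·13 = 43.7; e = 45.7 − 43.7 = 2
t=15: Ŝ = -1.8 + 3.5·15 = 50.7; e = 47.7 − 50.7 = -3
t=17: Ŝ = -1.8 + 3.5·17 = 57.7; e = 55.7 − 57.7 = -2
t=19: Ŝ = -1.8 + 3.5·19 = 64.7; e = 67.7 − 64.7 = 3
t=21: Ŝ = -1.8 + 3.5·21 = 71.7; e = 71.7 − 71.7 = 0
SSE = 4 + 36 + 16 + 4 + 9 + 4 + 9 + 0 = 82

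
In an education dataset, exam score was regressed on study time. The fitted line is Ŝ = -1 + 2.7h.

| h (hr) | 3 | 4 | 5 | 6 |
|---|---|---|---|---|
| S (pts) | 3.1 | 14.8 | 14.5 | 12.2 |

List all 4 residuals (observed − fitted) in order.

h=3: Ŝ = -1 + 2.7·3 = 7.1; e = 3.1 − 7.1 = -4
h=4: Ŝ = -1 + 2.7·4 = 9.8; e = 14.8 − 9.8 = 5
h=5: Ŝ = -1 + 2.7·5 = 12.5; e = 14.5 − 12.5 = 2
h=6: Ŝ = -1 + 2.7·6 = 15.2; e = 12.2 − 15.2 = -3

-4, 5, 2, -3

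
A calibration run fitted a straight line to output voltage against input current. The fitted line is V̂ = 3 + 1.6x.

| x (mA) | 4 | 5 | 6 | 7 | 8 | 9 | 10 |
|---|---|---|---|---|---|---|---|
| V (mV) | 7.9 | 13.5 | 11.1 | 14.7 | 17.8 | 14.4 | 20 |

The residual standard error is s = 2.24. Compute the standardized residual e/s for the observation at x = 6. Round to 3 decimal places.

V̂ = 3 + 1.6·6 = 12.6
e = 11.1 − 12.6 = -1.5
e/s = -1.5 / 2.24 = -0.670

-0.670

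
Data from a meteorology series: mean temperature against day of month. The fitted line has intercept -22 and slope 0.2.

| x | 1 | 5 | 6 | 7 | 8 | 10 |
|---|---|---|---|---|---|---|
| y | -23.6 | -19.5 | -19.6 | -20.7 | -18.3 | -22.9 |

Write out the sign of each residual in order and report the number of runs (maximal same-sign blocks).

5 runs

x=1: ŷ = -22 + 0.2·1 = -21.8; r = -23.6 − (-21.8) = -1.8
x=5: ŷ = -22 + 0.2·5 = -21; r = -19.5 − (-21) = 1.5
x=6: ŷ = -22 + 0.2·6 = -20.8; r = -19.6 − (-20.8) = 1.2
x=7: ŷ = -22 + 0.2·7 = -20.6; r = -20.7 − (-20.6) = -0.1
x=8: ŷ = -22 + 0.2·8 = -20.4; r = -18.3 − (-20.4) = 2.1
x=10: ŷ = -22 + 0.2·10 = -20; r = -22.9 − (-20) = -2.9
Signs: − + + − + −
Runs: −×1, +×2, −×1, +×1, −×1 → 5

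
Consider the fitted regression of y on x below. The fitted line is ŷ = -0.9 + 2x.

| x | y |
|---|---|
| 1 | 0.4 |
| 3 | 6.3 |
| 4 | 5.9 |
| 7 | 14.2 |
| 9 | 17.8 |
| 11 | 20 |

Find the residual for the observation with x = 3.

r = 1.2

ŷ = -0.9 + 2·3 = 5.1
r = 6.3 − 5.1 = 1.2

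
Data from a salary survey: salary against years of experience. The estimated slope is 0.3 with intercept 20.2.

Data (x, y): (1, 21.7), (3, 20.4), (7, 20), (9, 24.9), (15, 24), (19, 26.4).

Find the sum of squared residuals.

x=1: ŷ = 20.2 + 0.3·1 = 20.5; e = 21.7 − 20.5 = 1.2
x=3: ŷ = 20.2 + 0.3·3 = 21.1; e = 20.4 − 21.1 = -0.7
x=7: ŷ = 20.2 + 0.3·7 = 22.3; e = 20 − 22.3 = -2.3
x=9: ŷ = 20.2 + 0.3·9 = 22.9; e = 24.9 − 22.9 = 2
x=15: ŷ = 20.2 + 0.3·15 = 24.7; e = 24 − 24.7 = -0.7
x=19: ŷ = 20.2 + 0.3·19 = 25.9; e = 26.4 − 25.9 = 0.5
SSE = 1.44 + 0.49 + 5.29 + 4 + 0.49 + 0.25 = 11.96

SSE = 11.96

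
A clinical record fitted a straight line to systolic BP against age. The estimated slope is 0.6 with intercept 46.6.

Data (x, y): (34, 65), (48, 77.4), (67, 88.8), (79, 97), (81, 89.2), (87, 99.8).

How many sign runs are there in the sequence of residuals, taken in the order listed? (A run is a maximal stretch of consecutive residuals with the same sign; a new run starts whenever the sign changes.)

4 runs

x=34: ŷ = 46.6 + 0.6·34 = 67; e = 65 − 67 = -2
x=48: ŷ = 46.6 + 0.6·48 = 75.4; e = 77.4 − 75.4 = 2
x=67: ŷ = 46.6 + 0.6·67 = 86.8; e = 88.8 − 86.8 = 2
x=79: ŷ = 46.6 + 0.6·79 = 94; e = 97 − 94 = 3
x=81: ŷ = 46.6 + 0.6·81 = 95.2; e = 89.2 − 95.2 = -6
x=87: ŷ = 46.6 + 0.6·87 = 98.8; e = 99.8 − 98.8 = 1
Signs: − + + + − +
Runs: −×1, +×3, −×1, +×1 → 4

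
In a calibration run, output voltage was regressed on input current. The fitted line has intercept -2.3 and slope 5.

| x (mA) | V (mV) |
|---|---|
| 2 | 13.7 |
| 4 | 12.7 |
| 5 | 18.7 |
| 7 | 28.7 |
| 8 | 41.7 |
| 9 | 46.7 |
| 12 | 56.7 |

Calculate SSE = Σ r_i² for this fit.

SSE = 126

x=2: V̂ = -2.3 + 5·2 = 7.7; r = 13.7 − 7.7 = 6
x=4: V̂ = -2.3 + 5·4 = 17.7; r = 12.7 − 17.7 = -5
x=5: V̂ = -2.3 + 5·5 = 22.7; r = 18.7 − 22.7 = -4
x=7: V̂ = -2.3 + 5·7 = 32.7; r = 28.7 − 32.7 = -4
x=8: V̂ = -2.3 + 5·8 = 37.7; r = 41.7 − 37.7 = 4
x=9: V̂ = -2.3 + 5·9 = 42.7; r = 46.7 − 42.7 = 4
x=12: V̂ = -2.3 + 5·12 = 57.7; r = 56.7 − 57.7 = -1
SSE = 36 + 25 + 16 + 16 + 16 + 16 + 1 = 126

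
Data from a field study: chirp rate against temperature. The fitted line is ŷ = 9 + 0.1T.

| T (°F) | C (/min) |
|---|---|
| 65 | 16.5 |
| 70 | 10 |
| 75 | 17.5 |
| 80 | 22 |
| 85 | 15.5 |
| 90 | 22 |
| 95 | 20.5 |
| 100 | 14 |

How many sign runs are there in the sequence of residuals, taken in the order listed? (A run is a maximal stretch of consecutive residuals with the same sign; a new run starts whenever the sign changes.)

T=65: ŷ = 9 + 0.1·65 = 15.5; r = 16.5 − 15.5 = 1
T=70: ŷ = 9 + 0.1·70 = 16; r = 10 − 16 = -6
T=75: ŷ = 9 + 0.1·75 = 16.5; r = 17.5 − 16.5 = 1
T=80: ŷ = 9 + 0.1·80 = 17; r = 22 − 17 = 5
T=85: ŷ = 9 + 0.1·85 = 17.5; r = 15.5 − 17.5 = -2
T=90: ŷ = 9 + 0.1·90 = 18; r = 22 − 18 = 4
T=95: ŷ = 9 + 0.1·95 = 18.5; r = 20.5 − 18.5 = 2
T=100: ŷ = 9 + 0.1·100 = 19; r = 14 − 19 = -5
Signs: + − + + − + + −
Runs: +×1, −×1, +×2, −×1, +×2, −×1 → 6

6 runs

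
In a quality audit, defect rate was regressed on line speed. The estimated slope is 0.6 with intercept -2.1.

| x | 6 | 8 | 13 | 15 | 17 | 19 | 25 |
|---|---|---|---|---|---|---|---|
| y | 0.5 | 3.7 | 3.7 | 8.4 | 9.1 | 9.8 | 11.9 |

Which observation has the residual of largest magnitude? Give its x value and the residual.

x=6: ŷ = -2.1 + 0.6·6 = 1.5; e = 0.5 − 1.5 = -1
x=8: ŷ = -2.1 + 0.6·8 = 2.7; e = 3.7 − 2.7 = 1
x=13: ŷ = -2.1 + 0.6·13 = 5.7; e = 3.7 − 5.7 = -2
x=15: ŷ = -2.1 + 0.6·15 = 6.9; e = 8.4 − 6.9 = 1.5
x=17: ŷ = -2.1 + 0.6·17 = 8.1; e = 9.1 − 8.1 = 1
x=19: ŷ = -2.1 + 0.6·19 = 9.3; e = 9.8 − 9.3 = 0.5
x=25: ŷ = -2.1 + 0.6·25 = 12.9; e = 11.9 − 12.9 = -1
Largest |e| is 2 at x = 13, residual -2.

x = 13, e = -2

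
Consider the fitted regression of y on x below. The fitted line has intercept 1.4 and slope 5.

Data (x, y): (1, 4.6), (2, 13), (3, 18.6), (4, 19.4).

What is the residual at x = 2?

ŷ = 1.4 + 5·2 = 11.4
e = 13 − 11.4 = 1.6

e = 1.6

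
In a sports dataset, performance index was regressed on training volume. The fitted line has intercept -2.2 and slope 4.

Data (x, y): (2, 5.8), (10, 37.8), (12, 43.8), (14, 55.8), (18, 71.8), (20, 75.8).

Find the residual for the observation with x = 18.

e = 2

ŷ = -2.2 + 4·18 = 69.8
e = 71.8 − 69.8 = 2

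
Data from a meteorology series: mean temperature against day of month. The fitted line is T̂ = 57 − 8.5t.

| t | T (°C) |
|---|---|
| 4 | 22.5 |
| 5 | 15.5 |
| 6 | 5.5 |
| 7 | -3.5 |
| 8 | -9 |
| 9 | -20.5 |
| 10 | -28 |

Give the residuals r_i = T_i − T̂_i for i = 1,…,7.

t=4: T̂ = 57 − 8.5·4 = 23; r = 22.5 − 23 = -0.5
t=5: T̂ = 57 − 8.5·5 = 14.5; r = 15.5 − 14.5 = 1
t=6: T̂ = 57 − 8.5·6 = 6; r = 5.5 − 6 = -0.5
t=7: T̂ = 57 − 8.5·7 = -2.5; r = -3.5 − (-2.5) = -1
t=8: T̂ = 57 − 8.5·8 = -11; r = -9 − (-11) = 2
t=9: T̂ = 57 − 8.5·9 = -19.5; r = -20.5 − (-19.5) = -1
t=10: T̂ = 57 − 8.5·10 = -28; r = -28 − (-28) = 0

-0.5, 1, -0.5, -1, 2, -1, 0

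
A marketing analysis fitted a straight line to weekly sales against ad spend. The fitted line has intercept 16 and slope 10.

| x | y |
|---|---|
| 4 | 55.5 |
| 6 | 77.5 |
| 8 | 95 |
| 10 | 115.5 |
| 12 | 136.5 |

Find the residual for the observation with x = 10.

ŷ = 16 + 10·10 = 116
e = 115.5 − 116 = -0.5

e = -0.5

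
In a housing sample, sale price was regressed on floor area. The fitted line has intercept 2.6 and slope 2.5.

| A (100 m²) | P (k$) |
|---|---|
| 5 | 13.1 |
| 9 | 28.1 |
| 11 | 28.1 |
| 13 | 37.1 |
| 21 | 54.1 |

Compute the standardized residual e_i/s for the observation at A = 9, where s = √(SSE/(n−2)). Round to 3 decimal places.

A=5: ŷ = 2.6 + 2.5·5 = 15.1; e = 13.1 − 15.1 = -2
A=9: ŷ = 2.6 + 2.5·9 = 25.1; e = 28.1 − 25.1 = 3
A=11: ŷ = 2.6 + 2.5·11 = 30.1; e = 28.1 − 30.1 = -2
A=13: ŷ = 2.6 + 2.5·13 = 35.1; e = 37.1 − 35.1 = 2
A=21: ŷ = 2.6 + 2.5·21 = 55.1; e = 54.1 − 55.1 = -1
SSE = 4 + 9 + 4 + 4 + 1 = 22
s = √(22/3) = 2.70801
e/s = 3 / 2.70801 = 1.108

1.108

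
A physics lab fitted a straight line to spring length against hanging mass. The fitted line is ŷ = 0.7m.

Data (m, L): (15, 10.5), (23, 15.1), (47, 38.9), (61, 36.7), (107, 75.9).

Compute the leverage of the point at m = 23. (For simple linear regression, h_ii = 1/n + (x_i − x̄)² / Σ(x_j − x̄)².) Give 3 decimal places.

h = 0.343

m̄ = (15 + 23 + 47 + 61 + 107)/5 = 50.6
Σ(m − m̄)² = 1267.36 + 761.76 + 12.96 + 108.16 + 3180.96 = 5331.2
h = 1/5 + (-27.6)²/5331.2 = 0.2 + 0.142887 = 0.343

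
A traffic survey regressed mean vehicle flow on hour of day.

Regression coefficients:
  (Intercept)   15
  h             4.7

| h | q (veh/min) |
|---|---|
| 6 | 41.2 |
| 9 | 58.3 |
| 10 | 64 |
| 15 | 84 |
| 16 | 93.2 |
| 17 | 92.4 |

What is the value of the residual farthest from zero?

e = 3

h=6: ŷ = 15 + 4.7·6 = 43.2; e = 41.2 − 43.2 = -2
h=9: ŷ = 15 + 4.7·9 = 57.3; e = 58.3 − 57.3 = 1
h=10: ŷ = 15 + 4.7·10 = 62; e = 64 − 62 = 2
h=15: ŷ = 15 + 4.7·15 = 85.5; e = 84 − 85.5 = -1.5
h=16: ŷ = 15 + 4.7·16 = 90.2; e = 93.2 − 90.2 = 3
h=17: ŷ = 15 + 4.7·17 = 94.9; e = 92.4 − 94.9 = -2.5
Largest |e| is 3 at h = 16, residual 3.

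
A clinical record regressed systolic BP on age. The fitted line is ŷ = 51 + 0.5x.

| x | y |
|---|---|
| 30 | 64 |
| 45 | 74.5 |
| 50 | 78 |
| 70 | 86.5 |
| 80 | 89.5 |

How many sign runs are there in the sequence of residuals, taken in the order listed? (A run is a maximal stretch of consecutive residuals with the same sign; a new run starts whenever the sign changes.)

x=30: ŷ = 51 + 0.5·30 = 66; e = 64 − 66 = -2
x=45: ŷ = 51 + 0.5·45 = 73.5; e = 74.5 − 73.5 = 1
x=50: ŷ = 51 + 0.5·50 = 76; e = 78 − 76 = 2
x=70: ŷ = 51 + 0.5·70 = 86; e = 86.5 − 86 = 0.5
x=80: ŷ = 51 + 0.5·80 = 91; e = 89.5 − 91 = -1.5
Signs: − + + + −
Runs: −×1, +×3, −×1 → 3

3 runs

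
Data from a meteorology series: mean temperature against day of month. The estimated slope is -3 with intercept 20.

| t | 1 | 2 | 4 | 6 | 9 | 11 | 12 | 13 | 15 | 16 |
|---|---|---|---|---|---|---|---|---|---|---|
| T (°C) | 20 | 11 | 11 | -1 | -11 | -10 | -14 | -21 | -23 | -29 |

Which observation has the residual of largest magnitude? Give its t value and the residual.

t = 9, r = -4

t=1: T̂ = 20 − 3·1 = 17; r = 20 − 17 = 3
t=2: T̂ = 20 − 3·2 = 14; r = 11 − 14 = -3
t=4: T̂ = 20 − 3·4 = 8; r = 11 − 8 = 3
t=6: T̂ = 20 − 3·6 = 2; r = -1 − 2 = -3
t=9: T̂ = 20 − 3·9 = -7; r = -11 − (-7) = -4
t=11: T̂ = 20 − 3·11 = -13; r = -10 − (-13) = 3
t=12: T̂ = 20 − 3·12 = -16; r = -14 − (-16) = 2
t=13: T̂ = 20 − 3·13 = -19; r = -21 − (-19) = -2
t=15: T̂ = 20 − 3·15 = -25; r = -23 − (-25) = 2
t=16: T̂ = 20 − 3·16 = -28; r = -29 − (-28) = -1
Largest |r| is 4 at t = 9, residual -4.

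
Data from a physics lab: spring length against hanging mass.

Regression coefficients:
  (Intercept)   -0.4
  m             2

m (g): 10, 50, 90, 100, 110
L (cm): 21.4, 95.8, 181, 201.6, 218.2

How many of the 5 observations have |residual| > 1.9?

m=10: L̂ = -0.4 + 2·10 = 19.6; e = 21.4 − 19.6 = 1.8
m=50: L̂ = -0.4 + 2·50 = 99.6; e = 95.8 − 99.6 = -3.8
m=90: L̂ = -0.4 + 2·90 = 179.6; e = 181 − 179.6 = 1.4
m=100: L̂ = -0.4 + 2·100 = 199.6; e = 201.6 − 199.6 = 2
m=110: L̂ = -0.4 + 2·110 = 219.6; e = 218.2 − 219.6 = -1.4
|e| > 1.9: m=50 (|e|=3.8), m=100 (|e|=2) → 2

2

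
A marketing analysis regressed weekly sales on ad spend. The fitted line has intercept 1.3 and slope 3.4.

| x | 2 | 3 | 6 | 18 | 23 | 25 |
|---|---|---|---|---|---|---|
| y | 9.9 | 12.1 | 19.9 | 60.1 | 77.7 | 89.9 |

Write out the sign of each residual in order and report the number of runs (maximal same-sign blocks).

x=2: ŷ = 1.3 + 3.4·2 = 8.1; e = 9.9 − 8.1 = 1.8
x=3: ŷ = 1.3 + 3.4·3 = 11.5; e = 12.1 − 11.5 = 0.6
x=6: ŷ = 1.3 + 3.4·6 = 21.7; e = 19.9 − 21.7 = -1.8
x=18: ŷ = 1.3 + 3.4·18 = 62.5; e = 60.1 − 62.5 = -2.4
x=23: ŷ = 1.3 + 3.4·23 = 79.5; e = 77.7 − 79.5 = -1.8
x=25: ŷ = 1.3 + 3.4·25 = 86.3; e = 89.9 − 86.3 = 3.6
Signs: + + − − − +
Runs: +×2, −×3, +×1 → 3

3 runs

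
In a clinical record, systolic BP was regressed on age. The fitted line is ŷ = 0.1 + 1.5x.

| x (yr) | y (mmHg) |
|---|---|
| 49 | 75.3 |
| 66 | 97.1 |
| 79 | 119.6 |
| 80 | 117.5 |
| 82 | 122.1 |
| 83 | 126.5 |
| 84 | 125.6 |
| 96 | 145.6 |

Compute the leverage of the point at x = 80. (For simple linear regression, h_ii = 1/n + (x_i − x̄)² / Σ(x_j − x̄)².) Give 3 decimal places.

h = 0.130

x̄ = (49 + 66 + 79 + 80 + 82 + 83 + 84 + 96)/8 = 77.375
Σ(x − x̄)² = 805.141 + 129.391 + 2.64062 + 6.89062 + 21.3906 + 31.6406 + 43.8906 + 346.891 = 1387.88
h = 1/8 + (2.625)²/1387.88 = 0.125 + 0.00496487 = 0.130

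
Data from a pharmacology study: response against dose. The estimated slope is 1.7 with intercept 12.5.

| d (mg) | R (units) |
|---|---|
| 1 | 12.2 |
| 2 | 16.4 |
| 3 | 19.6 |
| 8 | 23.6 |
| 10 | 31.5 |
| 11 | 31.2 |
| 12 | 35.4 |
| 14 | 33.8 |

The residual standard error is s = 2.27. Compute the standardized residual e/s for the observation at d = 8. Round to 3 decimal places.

ŷ = 12.5 + 1.7·8 = 26.1
e = 23.6 − 26.1 = -2.5
e/s = -2.5 / 2.27 = -1.101

-1.101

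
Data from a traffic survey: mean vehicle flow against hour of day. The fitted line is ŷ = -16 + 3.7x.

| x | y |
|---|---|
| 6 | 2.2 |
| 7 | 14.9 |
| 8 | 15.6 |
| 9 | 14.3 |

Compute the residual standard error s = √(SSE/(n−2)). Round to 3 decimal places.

x=6: ŷ = -16 + 3.7·6 = 6.2; r = 2.2 − 6.2 = -4
x=7: ŷ = -16 + 3.7·7 = 9.9; r = 14.9 − 9.9 = 5
x=8: ŷ = -16 + 3.7·8 = 13.6; r = 15.6 − 13.6 = 2
x=9: ŷ = -16 + 3.7·9 = 17.3; r = 14.3 − 17.3 = -3
SSE = 16 + 25 + 4 + 9 = 54
s = √(54/2) = √27 ≈ 5.196

s = 5.196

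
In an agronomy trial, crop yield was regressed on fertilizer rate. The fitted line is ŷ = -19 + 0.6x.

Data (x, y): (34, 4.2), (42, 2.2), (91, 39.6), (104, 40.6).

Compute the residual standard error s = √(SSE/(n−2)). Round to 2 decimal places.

s = 4.88

x=34: ŷ = -19 + 0.6·34 = 1.4; r = 4.2 − 1.4 = 2.8
x=42: ŷ = -19 + 0.6·42 = 6.2; r = 2.2 − 6.2 = -4
x=91: ŷ = -19 + 0.6·91 = 35.6; r = 39.6 − 35.6 = 4
x=104: ŷ = -19 + 0.6·104 = 43.4; r = 40.6 − 43.4 = -2.8
SSE = 7.84 + 16 + 16 + 7.84 = 47.68
s = √(47.68/2) = √23.84 ≈ 4.88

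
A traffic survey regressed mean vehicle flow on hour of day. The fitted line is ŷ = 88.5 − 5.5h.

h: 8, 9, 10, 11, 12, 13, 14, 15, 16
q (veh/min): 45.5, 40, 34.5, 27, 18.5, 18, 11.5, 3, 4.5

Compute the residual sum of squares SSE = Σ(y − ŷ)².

h=8: ŷ = 88.5 − 5.5·8 = 44.5; e = 45.5 − 44.5 = 1
h=9: ŷ = 88.5 − 5.5·9 = 39; e = 40 − 39 = 1
h=10: ŷ = 88.5 − 5.5·10 = 33.5; e = 34.5 − 33.5 = 1
h=11: ŷ = 88.5 − 5.5·11 = 28; e = 27 − 28 = -1
h=12: ŷ = 88.5 − 5.5·12 = 22.5; e = 18.5 − 22.5 = -4
h=13: ŷ = 88.5 − 5.5·13 = 17; e = 18 − 17 = 1
h=14: ŷ = 88.5 − 5.5·14 = 11.5; e = 11.5 − 11.5 = 0
h=15: ŷ = 88.5 − 5.5·15 = 6; e = 3 − 6 = -3
h=16: ŷ = 88.5 − 5.5·16 = 0.5; e = 4.5 − 0.5 = 4
SSE = 1 + 1 + 1 + 1 + 16 + 1 + 0 + 9 + 16 = 46

SSE = 46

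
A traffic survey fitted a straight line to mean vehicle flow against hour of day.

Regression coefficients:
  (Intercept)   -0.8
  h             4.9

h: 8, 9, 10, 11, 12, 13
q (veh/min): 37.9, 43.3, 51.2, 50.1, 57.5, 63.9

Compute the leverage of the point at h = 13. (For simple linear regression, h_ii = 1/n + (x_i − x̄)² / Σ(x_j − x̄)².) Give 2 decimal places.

h̄ = (8 + 9 + 10 + 11 + 12 + 13)/6 = 10.5
Σ(h − h̄)² = 6.25 + 2.25 + 0.25 + 0.25 + 2.25 + 6.25 = 17.5
h = 1/6 + (2.5)²/17.5 = 0.166667 + 0.357143 = 0.52

h = 0.52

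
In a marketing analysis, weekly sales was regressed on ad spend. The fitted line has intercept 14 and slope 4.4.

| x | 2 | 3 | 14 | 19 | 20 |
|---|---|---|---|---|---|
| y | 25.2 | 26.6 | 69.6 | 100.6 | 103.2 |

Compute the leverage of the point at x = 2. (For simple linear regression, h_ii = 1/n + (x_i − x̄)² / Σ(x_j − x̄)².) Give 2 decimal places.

x̄ = (2 + 3 + 14 + 19 + 20)/5 = 11.6
Σ(x − x̄)² = 92.16 + 73.96 + 5.76 + 54.76 + 70.56 = 297.2
h = 1/5 + (-9.6)²/297.2 = 0.2 + 0.310094 = 0.51

h = 0.51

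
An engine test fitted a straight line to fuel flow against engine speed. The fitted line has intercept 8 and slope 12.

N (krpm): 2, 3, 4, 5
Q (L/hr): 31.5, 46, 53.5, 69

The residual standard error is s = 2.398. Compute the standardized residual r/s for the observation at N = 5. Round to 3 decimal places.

0.417

ŷ = 8 + 12·5 = 68
r = 69 − 68 = 1
r/s = 1 / 2.398 = 0.417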